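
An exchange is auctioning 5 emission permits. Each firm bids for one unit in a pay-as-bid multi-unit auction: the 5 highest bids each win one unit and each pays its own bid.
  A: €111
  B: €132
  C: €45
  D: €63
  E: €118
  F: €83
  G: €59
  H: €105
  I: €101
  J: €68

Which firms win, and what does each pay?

B €132, E €118, A €111, H €105, I €101

Bids ranked high→low: 132 (B), 118 (E), 111 (A), 105 (H), 101 (I), 83 (F), 68 (J), …
Winners (5 units): B, E, A, H, I.
Each winner pays its own bid: B €132, E €118, A €111, H €105, I €101.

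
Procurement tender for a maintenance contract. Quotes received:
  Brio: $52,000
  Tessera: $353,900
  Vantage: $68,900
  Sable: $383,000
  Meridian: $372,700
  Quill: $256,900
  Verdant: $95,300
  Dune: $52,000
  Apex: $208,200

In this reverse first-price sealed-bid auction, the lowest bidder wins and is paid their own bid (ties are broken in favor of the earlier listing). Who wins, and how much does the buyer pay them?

Reverse first-price sealed-bid auction: the lowest bidder wins and is paid their own bid.
Bids ranked: 52,000 (Brio) < 52,000 (Dune) < 68,900 (Vantage) < 95,300 (Verdant) < 208,200 (Apex) < 256,900 (Quill) < …
Brio and Dune tie at $52,000; tie-break gives it to Brio.
Brio has the lowest bid and is paid exactly that: $52,000.

Brio is paid $52,000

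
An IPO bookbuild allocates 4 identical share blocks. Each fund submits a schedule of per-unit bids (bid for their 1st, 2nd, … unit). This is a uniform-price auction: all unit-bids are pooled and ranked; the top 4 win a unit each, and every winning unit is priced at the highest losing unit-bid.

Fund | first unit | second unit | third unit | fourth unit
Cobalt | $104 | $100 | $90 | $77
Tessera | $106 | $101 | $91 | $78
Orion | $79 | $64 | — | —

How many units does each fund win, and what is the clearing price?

Cobalt 2, Tessera 2; clearing price $91

Pooled unit-bids ranked (top 4): 106 (Tessera-1), 104 (Cobalt-1), 101 (Tessera-2), 100 (Cobalt-2)
The (k+1)-th unit-bid is $91.
Allocation: Cobalt 2, Tessera 2.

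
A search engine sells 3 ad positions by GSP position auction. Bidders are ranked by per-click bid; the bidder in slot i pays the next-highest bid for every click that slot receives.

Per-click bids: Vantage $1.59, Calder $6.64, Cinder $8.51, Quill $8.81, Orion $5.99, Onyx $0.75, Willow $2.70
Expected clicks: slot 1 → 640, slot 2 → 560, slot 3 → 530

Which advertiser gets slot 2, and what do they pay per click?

Ranked by bid: $8.81 (Quill) > $8.51 (Cinder) > $6.64 (Calder) > $5.99 (Orion) > …
Slot 2 goes to the second-ranked bidder, Cinder, who pays the next bid down: $6.64/click.

Cinder; $6.64 per click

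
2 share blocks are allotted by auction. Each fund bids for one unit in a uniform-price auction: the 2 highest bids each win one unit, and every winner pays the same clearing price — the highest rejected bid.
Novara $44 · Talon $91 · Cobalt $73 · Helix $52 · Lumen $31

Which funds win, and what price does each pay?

Talon, Cobalt; each pays $52

Sorting: 91 (Talon), 73 (Cobalt), 52 (Helix), 44 (Novara), …
The 2 highest are Talon, Cobalt.
First losing bid is Helix's $52, which sets the uniform price.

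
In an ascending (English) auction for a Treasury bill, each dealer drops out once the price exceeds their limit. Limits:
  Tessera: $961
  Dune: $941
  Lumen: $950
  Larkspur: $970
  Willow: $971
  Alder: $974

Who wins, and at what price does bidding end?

Open ascending-bid auction: the price rises until one bidder remains; the winner pays the price at which the last rival dropped out.
Sorting limits: 974 (Alder) > 971 (Willow) > 970 (Larkspur) > 961 (Tessera) > 950 (Lumen) > 941 (Dune)
Once the price passes $971, only Alder is left; the hammer falls at Willow's limit of $971.

Alder wins at $971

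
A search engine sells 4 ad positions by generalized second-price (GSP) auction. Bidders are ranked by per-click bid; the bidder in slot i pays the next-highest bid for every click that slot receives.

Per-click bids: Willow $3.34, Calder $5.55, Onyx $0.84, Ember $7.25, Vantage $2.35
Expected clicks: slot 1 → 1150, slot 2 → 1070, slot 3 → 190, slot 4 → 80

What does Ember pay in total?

Per-click bids in order: $7.25 (Ember) > $5.55 (Calder) > $3.34 (Willow) > $2.35 (Vantage) > $0.84 (Onyx)
Ember holds slot 1 → pays next bid $5.55 × 1150 clicks = $6382.50.

Ember pays $6382.50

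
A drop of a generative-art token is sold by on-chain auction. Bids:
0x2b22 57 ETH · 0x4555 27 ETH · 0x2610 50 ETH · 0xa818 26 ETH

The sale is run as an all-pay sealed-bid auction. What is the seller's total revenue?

Total revenue: 160 ETH

All-pay sealed-bid auction: the highest bidder wins the item, but every bidder pays their own bid.
Bids ranked: 57 (0x2b22) > 50 (0x2610) > 27 (0x4555) > 26 (0xa818)
Every bidder forfeits their bid regardless of winning.
Revenue = 57 + 27 + 50 + 26 = 160 ETH.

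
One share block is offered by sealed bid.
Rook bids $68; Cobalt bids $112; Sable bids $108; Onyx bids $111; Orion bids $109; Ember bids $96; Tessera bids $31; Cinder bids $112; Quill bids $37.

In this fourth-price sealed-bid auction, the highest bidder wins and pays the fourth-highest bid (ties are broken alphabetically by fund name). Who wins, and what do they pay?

Cinder pays $109

Bids ranked: 112 (Cinder) > 112 (Cobalt) > 111 (Onyx) > 109 (Orion) > 108 (Sable) > 96 (Ember) > …
Tie at $112 → Cinder wins by tie-break.
Cinder wins; payment is bid #4 in the ranking = $109.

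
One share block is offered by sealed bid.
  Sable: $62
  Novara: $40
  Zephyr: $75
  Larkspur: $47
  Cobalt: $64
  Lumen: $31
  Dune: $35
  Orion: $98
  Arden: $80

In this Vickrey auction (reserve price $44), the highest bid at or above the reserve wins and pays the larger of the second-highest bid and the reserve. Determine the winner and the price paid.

Orion pays $80

Vickrey auction (reserve price $44): the highest bid at or above the reserve wins and pays the larger of the second-highest bid and the reserve.
Bids in order: 98 (Orion) > 80 (Arden) > 75 (Zephyr) > 64 (Cobalt) > 62 (Sable) > 47 (Larkspur) > …
Orion has the top bid at or above the reserve ($98).
Second-highest bid $80 exceeds the reserve $44 → payment $80.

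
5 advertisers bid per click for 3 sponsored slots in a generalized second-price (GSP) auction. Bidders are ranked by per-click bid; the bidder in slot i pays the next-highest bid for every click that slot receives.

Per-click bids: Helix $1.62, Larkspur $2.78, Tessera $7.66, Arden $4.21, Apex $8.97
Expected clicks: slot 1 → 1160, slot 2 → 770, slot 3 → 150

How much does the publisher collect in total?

Total revenue: $12544.30

Per-click bids in order: $8.97 (Apex) > $7.66 (Tessera) > $4.21 (Arden) > $2.78 (Larkspur) > …
Slot 1: Apex pays $7.66 × 1160 = $8885.60
Slot 2: Tessera pays $4.21 × 770 = $3241.70
Slot 3: Arden pays $2.78 × 150 = $417.00
Total = $12544.30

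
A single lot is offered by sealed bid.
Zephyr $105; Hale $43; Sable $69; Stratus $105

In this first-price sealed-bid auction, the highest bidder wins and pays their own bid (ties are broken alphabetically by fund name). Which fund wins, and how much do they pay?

Stratus pays $105

First-price sealed-bid auction: the highest bidder wins and pays their own bid.
Bids in order: 105 (Stratus) > 105 (Zephyr) > 69 (Sable) > 43 (Hale)
Tie at $105 → Stratus wins by tie-break.
Stratus is highest → pays own bid, $105.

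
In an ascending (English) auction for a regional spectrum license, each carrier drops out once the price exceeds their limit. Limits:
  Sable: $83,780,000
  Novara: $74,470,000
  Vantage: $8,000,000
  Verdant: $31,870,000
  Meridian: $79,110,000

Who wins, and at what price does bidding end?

Open ascending-bid auction: the price rises until one bidder remains; the winner pays the price at which the last rival dropped out.
Sorting limits: 83,780,000 (Sable) > 79,110,000 (Meridian) > 74,470,000 (Novara) > 31,870,000 (Verdant) > 8,000,000 (Vantage)
Once the price passes $79,110,000, only Sable is left; the hammer falls at Meridian's limit of $79,110,000.

Sable wins at $79,110,000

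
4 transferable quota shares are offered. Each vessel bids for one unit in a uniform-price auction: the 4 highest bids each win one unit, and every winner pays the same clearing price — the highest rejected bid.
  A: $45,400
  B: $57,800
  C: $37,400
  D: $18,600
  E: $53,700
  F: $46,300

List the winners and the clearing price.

B, E, F, A; each pays $37,400

Bids ranked high→low: 57,800 (B), 53,700 (E), 46,300 (F), 45,400 (A), 37,400 (C), 18,600 (D)
Winners (4 units): B, E, F, A.
Clearing price = highest rejected bid = $37,400.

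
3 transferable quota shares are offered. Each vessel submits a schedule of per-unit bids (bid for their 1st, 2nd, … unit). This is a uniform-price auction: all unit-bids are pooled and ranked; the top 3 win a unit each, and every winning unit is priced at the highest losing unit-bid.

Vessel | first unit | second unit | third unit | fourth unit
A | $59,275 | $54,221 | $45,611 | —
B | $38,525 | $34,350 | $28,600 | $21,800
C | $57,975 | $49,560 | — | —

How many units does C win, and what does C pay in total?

C: 1 unit, pays $49,560

All unit-bids, highest first — top 3: 59,275 (A-1), 57,975 (C-1), 54,221 (A-2)
The (k+1)-th unit-bid is $49,560.
C wins 1 unit(s) at $49,560 each.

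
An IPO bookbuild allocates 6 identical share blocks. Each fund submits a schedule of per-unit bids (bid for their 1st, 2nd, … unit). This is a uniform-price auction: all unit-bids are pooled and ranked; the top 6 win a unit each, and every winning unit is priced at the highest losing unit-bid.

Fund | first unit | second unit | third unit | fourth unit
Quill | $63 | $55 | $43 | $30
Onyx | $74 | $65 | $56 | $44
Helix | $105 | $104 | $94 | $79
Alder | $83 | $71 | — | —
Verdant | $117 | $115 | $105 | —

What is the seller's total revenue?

Merging the schedules and taking the best 6: 117 (Verdant-1), 115 (Verdant-2), 105 (Helix-1), 105 (Verdant-3), 104 (Helix-2), 94 (Helix-3)
Highest rejected unit-bid = $83.
Allocation: Helix 3, Verdant 3. Every unit priced at $83.
Revenue = 6 × 83 = $498.

Total revenue: $498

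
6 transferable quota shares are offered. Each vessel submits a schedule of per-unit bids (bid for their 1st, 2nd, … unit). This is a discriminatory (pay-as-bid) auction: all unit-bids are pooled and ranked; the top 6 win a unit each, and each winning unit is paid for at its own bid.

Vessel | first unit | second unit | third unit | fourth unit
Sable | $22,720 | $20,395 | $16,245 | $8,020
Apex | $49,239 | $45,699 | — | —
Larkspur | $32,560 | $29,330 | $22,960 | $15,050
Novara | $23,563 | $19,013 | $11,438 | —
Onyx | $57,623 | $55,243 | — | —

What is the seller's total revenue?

All unit-bids, highest first — top 6: 57,623 (Onyx-1), 55,243 (Onyx-2), 49,239 (Apex-1), 45,699 (Apex-2), 32,560 (Larkspur-1), 29,330 (Larkspur-2)
Next rejected bid: $23,563 (not a price — pay-as-bid).
Each winning unit pays its own bid.
Revenue = 57,623 + 55,243 + 49,239 + 45,699 + 32,560 + 29,330 = $269,694.

Total revenue: $269,694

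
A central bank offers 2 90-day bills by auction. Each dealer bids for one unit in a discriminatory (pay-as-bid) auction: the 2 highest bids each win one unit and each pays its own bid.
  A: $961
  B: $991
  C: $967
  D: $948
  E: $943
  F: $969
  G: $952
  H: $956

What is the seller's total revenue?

Sorting: 991 (B), 969 (F), 967 (C), 961 (A), …
Winners (2 units): B, F.
Total revenue = 991 + 969 = $1,960.

Total revenue: $1,960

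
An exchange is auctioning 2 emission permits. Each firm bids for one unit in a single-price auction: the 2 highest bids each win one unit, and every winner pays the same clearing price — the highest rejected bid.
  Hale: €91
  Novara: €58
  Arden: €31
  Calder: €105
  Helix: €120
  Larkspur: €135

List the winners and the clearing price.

Larkspur, Helix; each pays €105

Ordering the bids: 135 (Larkspur), 120 (Helix), 105 (Calder), 91 (Hale), …
The 2 highest are Larkspur, Helix.
Highest unsuccessful bid: €105 → clearing price.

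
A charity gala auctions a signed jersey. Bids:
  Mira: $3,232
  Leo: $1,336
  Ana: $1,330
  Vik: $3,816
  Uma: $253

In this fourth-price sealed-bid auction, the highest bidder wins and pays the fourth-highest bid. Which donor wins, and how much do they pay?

Vik pays $1,330

Bids ranked: 3,816 (Vik) > 3,232 (Mira) > 1,336 (Leo) > 1,330 (Ana) > 253 (Uma)
Vik wins; payment is bid #4 in the ranking = $1,330.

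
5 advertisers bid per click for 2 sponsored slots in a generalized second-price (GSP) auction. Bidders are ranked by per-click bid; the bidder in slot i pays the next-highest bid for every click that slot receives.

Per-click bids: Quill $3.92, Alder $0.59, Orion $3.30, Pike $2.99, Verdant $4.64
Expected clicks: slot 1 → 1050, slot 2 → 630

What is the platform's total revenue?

Sorting advertisers: $4.64 (Verdant) > $3.92 (Quill) > $3.30 (Orion) > …
Slot 1: Verdant pays $3.92 × 1050 = $4116.00
Slot 2: Quill pays $3.30 × 630 = $2079.00
Total = $6195.00

Total revenue: $6195.00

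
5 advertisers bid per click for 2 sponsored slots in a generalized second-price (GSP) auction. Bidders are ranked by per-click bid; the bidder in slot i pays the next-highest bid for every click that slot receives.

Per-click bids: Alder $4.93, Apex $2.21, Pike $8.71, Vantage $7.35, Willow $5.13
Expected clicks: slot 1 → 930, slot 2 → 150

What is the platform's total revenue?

Total revenue: $7605.00

Per-click bids in order: $8.71 (Pike) > $7.35 (Vantage) > $5.13 (Willow) > …
Slot 1: Pike pays $7.35 × 930 = $6835.50
Slot 2: Vantage pays $5.13 × 150 = $769.50
Total = $7605.00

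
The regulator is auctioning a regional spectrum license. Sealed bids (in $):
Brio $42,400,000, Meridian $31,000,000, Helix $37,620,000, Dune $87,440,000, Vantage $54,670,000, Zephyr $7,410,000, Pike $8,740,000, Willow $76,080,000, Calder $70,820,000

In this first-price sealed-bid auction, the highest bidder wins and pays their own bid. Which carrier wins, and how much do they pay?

Sorting bids: 87,440,000 (Dune) > 76,080,000 (Willow) > 70,820,000 (Calder) > 54,670,000 (Vantage) > 42,400,000 (Brio) > 37,620,000 (Helix) > …
Dune has the highest bid and pays exactly that: $87,440,000.

Dune pays $87,440,000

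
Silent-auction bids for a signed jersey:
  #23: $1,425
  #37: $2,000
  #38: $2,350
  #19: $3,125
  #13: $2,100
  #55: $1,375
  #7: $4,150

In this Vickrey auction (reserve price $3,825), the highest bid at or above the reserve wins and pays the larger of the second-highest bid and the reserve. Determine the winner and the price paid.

#7 pays $3,825

Rule: the highest bid at or above the reserve wins and pays the larger of the second-highest bid and the reserve.
Bids ranked: 4,150 (#7) > 3,125 (#19) > 2,350 (#38) > 2,100 (#13) > 2,000 (#37) > 1,425 (#23) > …
#7 has the top bid at or above the reserve ($4,150).
Second-highest bid $3,125 is below the reserve $3,825, so the reserve binds → payment $3,825.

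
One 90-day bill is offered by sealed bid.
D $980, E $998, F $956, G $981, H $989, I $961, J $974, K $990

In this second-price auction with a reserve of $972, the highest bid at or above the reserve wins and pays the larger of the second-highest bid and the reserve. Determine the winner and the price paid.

Second-price auction with a reserve of $972: the highest bid at or above the reserve wins and pays the larger of the second-highest bid and the reserve.
Bids in order: 998 (E) > 990 (K) > 989 (H) > 981 (G) > 980 (D) > 974 (J) > …
E has the top bid at or above the reserve ($998).
max(second-highest $990, reserve $972) = $990; the reserve does not bind.

E pays $990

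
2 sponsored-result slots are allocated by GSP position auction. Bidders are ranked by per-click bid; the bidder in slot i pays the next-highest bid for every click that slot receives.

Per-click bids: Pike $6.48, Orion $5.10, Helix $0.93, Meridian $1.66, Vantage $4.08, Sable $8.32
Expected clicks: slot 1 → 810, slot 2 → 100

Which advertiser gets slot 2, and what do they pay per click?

Ranked by bid: $8.32 (Sable) > $6.48 (Pike) > $5.10 (Orion) > …
Slot 2 goes to the second-ranked bidder, Pike, who pays the next bid down: $5.10/click.

Pike; $5.10 per click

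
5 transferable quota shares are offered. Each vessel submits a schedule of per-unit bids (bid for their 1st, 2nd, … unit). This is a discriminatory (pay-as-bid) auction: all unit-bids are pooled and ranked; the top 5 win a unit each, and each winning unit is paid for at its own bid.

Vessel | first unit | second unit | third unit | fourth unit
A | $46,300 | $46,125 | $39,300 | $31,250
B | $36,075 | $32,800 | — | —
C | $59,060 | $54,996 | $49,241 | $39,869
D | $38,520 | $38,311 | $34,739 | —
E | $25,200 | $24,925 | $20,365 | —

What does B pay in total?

Merging the schedules and taking the best 5: 59,060 (C-1), 54,996 (C-2), 49,241 (C-3), 46,300 (A-1), 46,125 (A-2)
Next rejected bid: $39,869 (not a price — pay-as-bid).
B wins no units.

B pays $0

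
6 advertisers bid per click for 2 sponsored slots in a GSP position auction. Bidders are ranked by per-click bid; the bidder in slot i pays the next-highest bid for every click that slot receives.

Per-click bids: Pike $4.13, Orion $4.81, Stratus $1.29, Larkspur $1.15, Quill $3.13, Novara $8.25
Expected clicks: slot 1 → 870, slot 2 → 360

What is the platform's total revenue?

Total revenue: $5671.50

Per-click bids in order: $8.25 (Novara) > $4.81 (Orion) > $4.13 (Pike) > …
Slot 1: Novara pays $4.81 × 870 = $4184.70
Slot 2: Orion pays $4.13 × 360 = $1486.80
Total = $5671.50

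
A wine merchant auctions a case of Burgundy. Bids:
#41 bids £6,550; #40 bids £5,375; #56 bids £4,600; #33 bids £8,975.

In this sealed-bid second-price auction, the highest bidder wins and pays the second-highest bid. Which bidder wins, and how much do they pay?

#33 pays £6,550

Bids in order: 8,975 (#33) > 6,550 (#41) > 5,375 (#40) > 4,600 (#56)
Second-price: #33 pays #41's bid of £6,550.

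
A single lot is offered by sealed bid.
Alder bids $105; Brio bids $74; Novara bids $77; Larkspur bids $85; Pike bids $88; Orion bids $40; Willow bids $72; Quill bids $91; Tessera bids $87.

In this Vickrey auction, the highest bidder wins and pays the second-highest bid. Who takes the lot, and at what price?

Alder pays $91

Sorting bids: 105 (Alder) > 91 (Quill) > 88 (Pike) > 87 (Tessera) > 85 (Larkspur) > 77 (Novara) > …
Second-price: Alder pays Quill's bid of $91.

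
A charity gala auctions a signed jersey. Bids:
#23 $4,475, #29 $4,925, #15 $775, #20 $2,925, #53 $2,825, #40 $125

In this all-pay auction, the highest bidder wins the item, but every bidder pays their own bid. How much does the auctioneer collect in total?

Total revenue: $16,050

Bids ranked: 4,925 (#29) > 4,475 (#23) > 2,925 (#20) > 2,825 (#53) > 775 (#15) > 125 (#40)
#29 wins with the top bid; all bids are sunk regardless.
Every bidder forfeits their bid regardless of winning.
Revenue = 4,475 + 4,925 + 775 + 2,925 + 2,825 + 125 = $16,050.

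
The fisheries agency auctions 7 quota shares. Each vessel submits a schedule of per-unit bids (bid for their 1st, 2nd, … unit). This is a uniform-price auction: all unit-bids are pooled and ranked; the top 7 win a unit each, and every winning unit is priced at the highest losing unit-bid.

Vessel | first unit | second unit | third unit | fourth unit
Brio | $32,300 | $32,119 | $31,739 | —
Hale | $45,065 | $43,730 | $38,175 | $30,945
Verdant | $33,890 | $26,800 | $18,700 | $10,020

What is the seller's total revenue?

Merging the schedules and taking the best 7: 45,065 (Hale-1), 43,730 (Hale-2), 38,175 (Hale-3), 33,890 (Verdant-1), 32,300 (Brio-1), 32,119 (Brio-2), 31,739 (Brio-3)
The (k+1)-th unit-bid is $30,945.
Allocation: Brio 3, Hale 3, Verdant 1. Every unit priced at $30,945.
Revenue = 7 × 30,945 = $216,615.

Total revenue: $216,615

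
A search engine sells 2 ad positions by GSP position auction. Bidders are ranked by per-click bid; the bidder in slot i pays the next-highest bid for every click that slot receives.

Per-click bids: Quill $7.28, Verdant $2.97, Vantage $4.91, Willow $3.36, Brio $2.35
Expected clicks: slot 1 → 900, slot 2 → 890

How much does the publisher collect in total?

Ranked by bid: $7.28 (Quill) > $4.91 (Vantage) > $3.36 (Willow) > …
Slot 1: Quill pays $4.91 × 900 = $4419.00
Slot 2: Vantage pays $3.36 × 890 = $2990.40
Total = $7409.40

Total revenue: $7409.40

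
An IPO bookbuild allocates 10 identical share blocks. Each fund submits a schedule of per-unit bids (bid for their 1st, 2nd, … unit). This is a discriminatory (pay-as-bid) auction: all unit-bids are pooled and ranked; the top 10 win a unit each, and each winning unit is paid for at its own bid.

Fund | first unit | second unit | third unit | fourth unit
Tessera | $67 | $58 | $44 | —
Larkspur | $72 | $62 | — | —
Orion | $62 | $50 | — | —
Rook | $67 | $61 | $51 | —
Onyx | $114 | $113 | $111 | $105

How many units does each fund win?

Merging the schedules and taking the best 10: 114 (Onyx-1), 113 (Onyx-2), 111 (Onyx-3), 105 (Onyx-4), 72 (Larkspur-1), 67 (Tessera-1), 67 (Rook-1), 62 (Larkspur-2), 62 (Orion-1), 61 (Rook-2)
Next rejected bid: $58 (not a price — pay-as-bid).
Allocation: Larkspur 2, Onyx 4, Orion 1, Rook 2, Tessera 1.

Larkspur 2, Onyx 4, Orion 1, Rook 2, Tessera 1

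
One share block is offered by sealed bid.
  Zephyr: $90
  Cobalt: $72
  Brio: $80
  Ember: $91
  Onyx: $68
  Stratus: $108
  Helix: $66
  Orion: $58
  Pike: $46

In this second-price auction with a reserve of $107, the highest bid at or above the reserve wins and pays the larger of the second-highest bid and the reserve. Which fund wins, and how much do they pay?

Stratus pays $107

Second-price auction with a reserve of $107: the highest bid at or above the reserve wins and pays the larger of the second-highest bid and the reserve.
Bids ranked: 108 (Stratus) > 91 (Ember) > 90 (Zephyr) > 80 (Brio) > 72 (Cobalt) > 68 (Onyx) > …
Stratus has the top bid at or above the reserve ($108).
Second-highest bid $91 is below the reserve $107, so the reserve binds → payment $107.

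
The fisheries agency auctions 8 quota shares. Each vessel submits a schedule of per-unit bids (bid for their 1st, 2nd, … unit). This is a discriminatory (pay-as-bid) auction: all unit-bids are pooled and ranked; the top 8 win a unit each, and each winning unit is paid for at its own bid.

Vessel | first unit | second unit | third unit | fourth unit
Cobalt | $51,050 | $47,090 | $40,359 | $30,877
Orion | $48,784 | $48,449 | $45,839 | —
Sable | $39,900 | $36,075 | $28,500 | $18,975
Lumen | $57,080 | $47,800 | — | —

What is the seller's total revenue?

Total revenue: $386,451

Merging the schedules and taking the best 8: 57,080 (Lumen-1), 51,050 (Cobalt-1), 48,784 (Orion-1), 48,449 (Orion-2), 47,800 (Lumen-2), 47,090 (Cobalt-2), 45,839 (Orion-3), 40,359 (Cobalt-3)
Next rejected bid: $39,900 (not a price — pay-as-bid).
Each winning unit pays its own bid.
Revenue = 57,080 + 51,050 + 48,784 + 48,449 + 47,800 + 47,090 + 45,839 + 40,359 = $386,451.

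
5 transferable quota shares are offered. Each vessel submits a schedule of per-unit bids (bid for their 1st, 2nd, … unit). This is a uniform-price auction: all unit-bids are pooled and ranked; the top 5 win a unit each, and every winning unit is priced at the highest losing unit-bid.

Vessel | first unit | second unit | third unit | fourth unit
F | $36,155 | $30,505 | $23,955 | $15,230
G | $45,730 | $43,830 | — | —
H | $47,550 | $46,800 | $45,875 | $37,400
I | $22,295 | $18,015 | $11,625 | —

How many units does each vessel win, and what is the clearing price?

Merging the schedules and taking the best 5: 47,550 (H-1), 46,800 (H-2), 45,875 (H-3), 45,730 (G-1), 43,830 (G-2)
The (k+1)-th unit-bid is $37,400.
Allocation: G 2, H 3.

G 2, H 3; clearing price $37,400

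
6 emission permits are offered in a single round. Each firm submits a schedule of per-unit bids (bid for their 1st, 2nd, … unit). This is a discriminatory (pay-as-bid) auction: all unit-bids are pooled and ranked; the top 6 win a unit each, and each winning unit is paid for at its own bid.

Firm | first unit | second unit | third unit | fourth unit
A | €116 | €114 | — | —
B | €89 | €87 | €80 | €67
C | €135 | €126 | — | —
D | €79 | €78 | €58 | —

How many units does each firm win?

A 2, B 2, C 2

Pooled unit-bids ranked (top 6): 135 (C-1), 126 (C-2), 116 (A-1), 114 (A-2), 89 (B-1), 87 (B-2)
Next rejected bid: €80 (not a price — pay-as-bid).
Allocation: A 2, B 2, C 2.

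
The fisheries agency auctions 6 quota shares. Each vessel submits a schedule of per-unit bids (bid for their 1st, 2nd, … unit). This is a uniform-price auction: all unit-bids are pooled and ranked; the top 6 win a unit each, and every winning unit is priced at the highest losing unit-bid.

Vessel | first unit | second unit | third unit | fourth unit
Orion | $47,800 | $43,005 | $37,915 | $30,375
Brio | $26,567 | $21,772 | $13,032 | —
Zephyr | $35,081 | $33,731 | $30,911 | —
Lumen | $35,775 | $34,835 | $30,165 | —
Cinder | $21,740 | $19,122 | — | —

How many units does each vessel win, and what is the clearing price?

Pooled unit-bids ranked (top 6): 47,800 (Orion-1), 43,005 (Orion-2), 37,915 (Orion-3), 35,775 (Lumen-1), 35,081 (Zephyr-1), 34,835 (Lumen-2)
The (k+1)-th unit-bid is $33,731.
Allocation: Lumen 2, Orion 3, Zephyr 1.

Lumen 2, Orion 3, Zephyr 1; clearing price $33,731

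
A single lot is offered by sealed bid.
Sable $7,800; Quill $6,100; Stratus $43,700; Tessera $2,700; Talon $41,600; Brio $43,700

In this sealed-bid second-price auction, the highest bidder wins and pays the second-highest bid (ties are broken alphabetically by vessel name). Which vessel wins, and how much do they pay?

Bids in order: 43,700 (Brio) > 43,700 (Stratus) > 41,600 (Talon) > 7,800 (Sable) > 6,100 (Quill) > 2,700 (Tessera)
Brio and Stratus tie at $43,700; tie-break gives it to Brio.
Brio wins with the highest bid; price is set by the runner-up at $43,700.

Brio pays $43,700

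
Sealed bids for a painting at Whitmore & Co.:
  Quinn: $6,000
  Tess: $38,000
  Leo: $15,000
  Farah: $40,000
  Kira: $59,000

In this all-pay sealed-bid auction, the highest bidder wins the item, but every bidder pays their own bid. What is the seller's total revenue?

Total revenue: $158,000

Bids in order: 59,000 (Kira) > 40,000 (Farah) > 38,000 (Tess) > 15,000 (Leo) > 6,000 (Quinn)
Kira wins with the top bid; all bids are sunk regardless.
Every bidder forfeits their bid regardless of winning.
Revenue = 6,000 + 38,000 + 15,000 + 40,000 + 59,000 = $158,000.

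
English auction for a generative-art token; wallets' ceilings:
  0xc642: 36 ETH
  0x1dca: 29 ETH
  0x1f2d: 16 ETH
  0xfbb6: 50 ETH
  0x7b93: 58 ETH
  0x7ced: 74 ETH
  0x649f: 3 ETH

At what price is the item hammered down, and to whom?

Limits ranked: 74 (0x7ced) > 58 (0x7b93) > 50 (0xfbb6) > 36 (0xc642) > 29 (0x1dca) > 16 (0x1f2d) > …
Once the price passes 58 ETH, only 0x7ced is left; the hammer falls at 0x7b93's limit of 58 ETH.

0x7ced wins at 58 ETH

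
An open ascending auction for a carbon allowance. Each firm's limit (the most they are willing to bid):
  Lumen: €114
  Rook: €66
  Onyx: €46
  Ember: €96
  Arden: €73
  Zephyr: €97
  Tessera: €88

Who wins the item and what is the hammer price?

Limits in order: 114 (Lumen) > 97 (Zephyr) > 96 (Ember) > 88 (Tessera) > 73 (Arden) > 66 (Rook) > …
Bidding ends when Zephyr exits at €97; Lumen takes it.

Lumen wins at €97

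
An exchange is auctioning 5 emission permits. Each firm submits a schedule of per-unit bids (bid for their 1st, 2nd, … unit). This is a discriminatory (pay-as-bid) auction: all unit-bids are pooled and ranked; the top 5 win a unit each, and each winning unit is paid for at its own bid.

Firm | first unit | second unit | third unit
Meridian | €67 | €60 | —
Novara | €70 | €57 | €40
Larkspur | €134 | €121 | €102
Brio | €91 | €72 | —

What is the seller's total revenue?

Total revenue: €520

All unit-bids, highest first — top 5: 134 (Larkspur-1), 121 (Larkspur-2), 102 (Larkspur-3), 91 (Brio-1), 72 (Brio-2)
Next rejected bid: €70 (not a price — pay-as-bid).
Each winning unit pays its own bid.
Revenue = 134 + 121 + 102 + 91 + 72 = €520.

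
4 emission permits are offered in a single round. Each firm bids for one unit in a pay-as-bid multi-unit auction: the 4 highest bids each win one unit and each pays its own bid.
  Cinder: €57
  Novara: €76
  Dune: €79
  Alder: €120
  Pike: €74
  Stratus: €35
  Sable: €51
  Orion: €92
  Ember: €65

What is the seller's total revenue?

Total revenue: €367

Bids ranked high→low: 120 (Alder), 92 (Orion), 79 (Dune), 76 (Novara), 74 (Pike), 65 (Ember), …
Winners (4 units): Alder, Orion, Dune, Novara.
Total revenue = 120 + 92 + 79 + 76 = €367.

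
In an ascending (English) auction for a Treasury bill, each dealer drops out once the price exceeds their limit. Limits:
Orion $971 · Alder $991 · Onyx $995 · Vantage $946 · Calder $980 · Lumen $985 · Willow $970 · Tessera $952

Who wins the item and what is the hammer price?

Ascending (English) auction: the price rises until one bidder remains; the winner pays the price at which the last rival dropped out.
Sorting limits: 995 (Onyx) > 991 (Alder) > 985 (Lumen) > 980 (Calder) > 971 (Orion) > 970 (Willow) > …
Bidding ends when Alder exits at $991; Onyx takes it.

Onyx wins at $991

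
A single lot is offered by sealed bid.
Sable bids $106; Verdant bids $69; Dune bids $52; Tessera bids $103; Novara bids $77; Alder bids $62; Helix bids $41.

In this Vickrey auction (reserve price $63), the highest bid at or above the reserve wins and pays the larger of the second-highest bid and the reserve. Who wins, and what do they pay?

Vickrey auction (reserve price $63): the highest bid at or above the reserve wins and pays the larger of the second-highest bid and the reserve.
Bids ranked: 106 (Sable) > 103 (Tessera) > 77 (Novara) > 69 (Verdant) > 62 (Alder) > 52 (Dune) > …
Sable has the top bid at or above the reserve ($106).
max(second-highest $103, reserve $63) = $103; the reserve does not bind.

Sable pays $103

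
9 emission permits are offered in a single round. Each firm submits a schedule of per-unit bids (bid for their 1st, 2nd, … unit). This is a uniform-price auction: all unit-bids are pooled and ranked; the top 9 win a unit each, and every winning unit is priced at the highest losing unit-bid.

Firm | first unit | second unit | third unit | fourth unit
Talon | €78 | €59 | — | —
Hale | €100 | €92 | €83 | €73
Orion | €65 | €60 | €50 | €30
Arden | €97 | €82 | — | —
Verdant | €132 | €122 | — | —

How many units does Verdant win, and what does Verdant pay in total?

Verdant: 2 units, pays €130

Merging the schedules and taking the best 9: 132 (Verdant-1), 122 (Verdant-2), 100 (Hale-1), 97 (Arden-1), 92 (Hale-2), 83 (Hale-3), 82 (Arden-2), 78 (Talon-1), 73 (Hale-4)
The (k+1)-th unit-bid is €65.
Verdant wins 2 unit(s) at €65 each.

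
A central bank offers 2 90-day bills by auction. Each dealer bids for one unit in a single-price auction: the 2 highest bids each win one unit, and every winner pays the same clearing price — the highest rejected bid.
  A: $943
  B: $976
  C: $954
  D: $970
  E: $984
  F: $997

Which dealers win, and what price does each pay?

Bids ranked high→low: 997 (F), 984 (E), 976 (B), 970 (D), …
The 2 highest are F, E.
Highest unsuccessful bid: $976 → clearing price.

F, E; each pays $976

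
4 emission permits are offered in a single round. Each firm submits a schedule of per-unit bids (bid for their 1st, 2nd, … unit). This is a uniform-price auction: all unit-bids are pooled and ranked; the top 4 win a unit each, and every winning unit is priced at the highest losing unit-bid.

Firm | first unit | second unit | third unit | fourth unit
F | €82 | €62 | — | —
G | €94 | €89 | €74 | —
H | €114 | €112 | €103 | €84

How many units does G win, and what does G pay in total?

G: 1 unit, pays €89

Pooled unit-bids ranked (top 4): 114 (H-1), 112 (H-2), 103 (H-3), 94 (G-1)
Highest rejected unit-bid = €89.
G wins 1 unit(s) at €89 each.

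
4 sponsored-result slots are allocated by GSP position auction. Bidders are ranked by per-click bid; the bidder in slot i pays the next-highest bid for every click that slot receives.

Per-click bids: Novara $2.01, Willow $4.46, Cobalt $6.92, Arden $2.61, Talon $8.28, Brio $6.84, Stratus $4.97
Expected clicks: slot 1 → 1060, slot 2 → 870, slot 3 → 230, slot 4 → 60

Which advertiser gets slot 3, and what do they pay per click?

Per-click bids in order: $8.28 (Talon) > $6.92 (Cobalt) > $6.84 (Brio) > $4.97 (Stratus) > $4.46 (Willow) > …
Slot 3 goes to the third-ranked bidder, Brio, who pays the next bid down: $4.97/click.

Brio; $4.97 per click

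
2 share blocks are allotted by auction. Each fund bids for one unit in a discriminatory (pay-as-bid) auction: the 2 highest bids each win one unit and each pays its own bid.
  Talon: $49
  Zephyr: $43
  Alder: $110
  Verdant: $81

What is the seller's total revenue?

Sorting: 110 (Alder), 81 (Verdant), 49 (Talon), 43 (Zephyr)
The 2 highest are Alder, Verdant.
Total revenue = 110 + 81 = $191.

Total revenue: $191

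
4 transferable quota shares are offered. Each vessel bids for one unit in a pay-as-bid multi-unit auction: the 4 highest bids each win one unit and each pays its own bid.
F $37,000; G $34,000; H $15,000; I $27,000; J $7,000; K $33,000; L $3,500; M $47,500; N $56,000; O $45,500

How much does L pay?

L pays $0

Bids ranked high→low: 56,000 (N), 47,500 (M), 45,500 (O), 37,000 (F), 34,000 (G), 33,000 (K), …
Top 4: N, M, O, F.
L does not win → $0.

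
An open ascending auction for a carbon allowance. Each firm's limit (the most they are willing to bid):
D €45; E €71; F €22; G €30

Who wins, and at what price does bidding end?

E wins at €45

Limits ranked: 71 (E) > 45 (D) > 30 (G) > 22 (F)
Once the price passes €45, only E is left; the hammer falls at D's limit of €45.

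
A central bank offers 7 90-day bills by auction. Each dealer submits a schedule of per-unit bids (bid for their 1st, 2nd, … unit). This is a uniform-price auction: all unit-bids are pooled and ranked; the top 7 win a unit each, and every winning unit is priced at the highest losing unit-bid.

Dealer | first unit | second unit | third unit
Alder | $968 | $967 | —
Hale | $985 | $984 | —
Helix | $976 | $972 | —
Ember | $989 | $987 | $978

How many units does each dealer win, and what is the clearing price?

All unit-bids, highest first — top 7: 989 (Ember-1), 987 (Ember-2), 985 (Hale-1), 984 (Hale-2), 978 (Ember-3), 976 (Helix-1), 972 (Helix-2)
Highest rejected unit-bid = $968.
Allocation: Ember 3, Hale 2, Helix 2.

Ember 3, Hale 2, Helix 2; clearing price $968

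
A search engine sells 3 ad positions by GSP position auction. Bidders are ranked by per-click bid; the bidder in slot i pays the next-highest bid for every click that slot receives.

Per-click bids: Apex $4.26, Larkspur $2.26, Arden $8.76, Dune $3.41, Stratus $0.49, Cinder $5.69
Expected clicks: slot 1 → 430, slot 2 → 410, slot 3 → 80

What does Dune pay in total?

Per-click bids in order: $8.76 (Arden) > $5.69 (Cinder) > $4.26 (Apex) > $3.41 (Dune) > …
Dune ranks below slot 3 → no slot, pays nothing.

Dune pays $0.00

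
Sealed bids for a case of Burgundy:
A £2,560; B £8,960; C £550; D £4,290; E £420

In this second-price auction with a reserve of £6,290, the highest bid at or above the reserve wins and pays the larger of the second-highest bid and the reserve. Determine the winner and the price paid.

B pays £6,290

Sorting bids: 8,960 (B) > 4,290 (D) > 2,560 (A) > 550 (C) > 420 (E)
B has the top bid at or above the reserve (£8,960).
max(second-highest £4,290, reserve £6,290) = £6,290.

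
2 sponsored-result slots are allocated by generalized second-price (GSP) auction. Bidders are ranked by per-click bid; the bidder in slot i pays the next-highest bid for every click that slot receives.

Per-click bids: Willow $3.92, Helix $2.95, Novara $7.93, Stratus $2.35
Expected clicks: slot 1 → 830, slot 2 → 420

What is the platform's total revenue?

Total revenue: $4492.60

Per-click bids in order: $7.93 (Novara) > $3.92 (Willow) > $2.95 (Helix) > …
Slot 1: Novara pays $3.92 × 830 = $3253.60
Slot 2: Willow pays $2.95 × 420 = $1239.00
Total = $4492.60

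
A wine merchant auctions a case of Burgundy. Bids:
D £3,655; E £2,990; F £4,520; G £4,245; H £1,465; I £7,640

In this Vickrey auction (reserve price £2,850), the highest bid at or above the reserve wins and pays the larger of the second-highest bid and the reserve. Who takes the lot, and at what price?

Bids ranked: 7,640 (I) > 4,520 (F) > 4,245 (G) > 3,655 (D) > 2,990 (E) > 1,465 (H)
Highest eligible bid: I at £7,640.
max(second-highest £4,520, reserve £2,850) = £4,520; the reserve does not bind.

I pays £4,520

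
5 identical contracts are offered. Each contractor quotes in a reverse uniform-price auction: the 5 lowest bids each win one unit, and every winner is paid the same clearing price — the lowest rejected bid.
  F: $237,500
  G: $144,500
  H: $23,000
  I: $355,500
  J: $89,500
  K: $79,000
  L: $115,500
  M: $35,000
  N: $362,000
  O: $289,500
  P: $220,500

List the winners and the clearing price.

Ordering the bids: 23,000 (H), 35,000 (M), 79,000 (K), 89,500 (J), 115,500 (L), 144,500 (G), 220,500 (P), …
The 5 lowest are H, M, K, J, L.
Clearing price = lowest rejected bid = $144,500.

H, M, K, J, L; each is paid $144,500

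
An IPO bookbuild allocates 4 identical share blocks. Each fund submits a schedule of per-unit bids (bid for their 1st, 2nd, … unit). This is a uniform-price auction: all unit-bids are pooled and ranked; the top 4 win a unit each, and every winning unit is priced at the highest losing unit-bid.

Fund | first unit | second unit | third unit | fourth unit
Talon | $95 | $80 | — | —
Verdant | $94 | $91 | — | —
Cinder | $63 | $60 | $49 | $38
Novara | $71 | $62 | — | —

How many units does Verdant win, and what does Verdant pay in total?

Merging the schedules and taking the best 4: 95 (Talon-1), 94 (Verdant-1), 91 (Verdant-2), 80 (Talon-2)
Highest rejected unit-bid = $71.
Verdant wins 2 unit(s) at $71 each.

Verdant: 2 units, pays $142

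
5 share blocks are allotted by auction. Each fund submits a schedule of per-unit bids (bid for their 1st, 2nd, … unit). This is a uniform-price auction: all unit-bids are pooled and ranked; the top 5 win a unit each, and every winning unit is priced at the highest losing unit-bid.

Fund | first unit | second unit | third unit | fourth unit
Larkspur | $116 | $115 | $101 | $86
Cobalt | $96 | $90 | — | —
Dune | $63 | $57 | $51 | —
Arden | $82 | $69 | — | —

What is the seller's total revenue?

Total revenue: $430

Merging the schedules and taking the best 5: 116 (Larkspur-1), 115 (Larkspur-2), 101 (Larkspur-3), 96 (Cobalt-1), 90 (Cobalt-2)
Highest rejected unit-bid = $86.
Allocation: Cobalt 2, Larkspur 3. Every unit priced at $86.
Revenue = 5 × 86 = $430.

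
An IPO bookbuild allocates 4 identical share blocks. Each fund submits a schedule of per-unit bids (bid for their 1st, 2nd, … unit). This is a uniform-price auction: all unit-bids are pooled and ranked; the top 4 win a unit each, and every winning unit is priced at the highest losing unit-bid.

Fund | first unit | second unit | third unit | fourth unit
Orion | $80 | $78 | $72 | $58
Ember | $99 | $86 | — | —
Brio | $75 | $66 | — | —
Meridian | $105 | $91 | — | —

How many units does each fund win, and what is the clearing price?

Ember 2, Meridian 2; clearing price $80

Pooled unit-bids ranked (top 4): 105 (Meridian-1), 99 (Ember-1), 91 (Meridian-2), 86 (Ember-2)
The (k+1)-th unit-bid is $80.
Allocation: Ember 2, Meridian 2.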